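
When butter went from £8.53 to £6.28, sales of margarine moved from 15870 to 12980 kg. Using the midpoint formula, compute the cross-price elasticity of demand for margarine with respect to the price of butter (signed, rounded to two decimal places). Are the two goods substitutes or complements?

%ΔQ_{margarine} = (12980 − 15870)/avg = -2890/14425 = -0.200346…
%ΔP_{butter} = (6.28 − 8.53)/avg = -2.25/7.405 = -0.303848…
E_cross = (-2890/14425) / (-2.25/7.405) = 0.6593…
E_cross > 0 ⇒ the goods are substitutes.

0.66; substitutes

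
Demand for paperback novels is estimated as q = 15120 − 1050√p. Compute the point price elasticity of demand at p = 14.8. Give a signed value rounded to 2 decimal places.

dq/dp = −1050/(2√p) = -136.467. At p = 14.8, q = 11080.6.
Ed = (dq/dp)·(p/q) = (-136.467) × (14.8/11080.6) = -0.1822…

-0.18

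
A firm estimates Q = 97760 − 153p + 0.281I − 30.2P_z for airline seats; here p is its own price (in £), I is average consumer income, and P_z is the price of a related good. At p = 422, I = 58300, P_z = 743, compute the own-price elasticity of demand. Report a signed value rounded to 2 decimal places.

At the given values, Q = 97760 − 153(422) + 0.281(58300) − 30.2(743) = 27137.7.
∂Q/∂p = −153.
E = (-153) × (422/27137.7) = -2.3791…

-2.38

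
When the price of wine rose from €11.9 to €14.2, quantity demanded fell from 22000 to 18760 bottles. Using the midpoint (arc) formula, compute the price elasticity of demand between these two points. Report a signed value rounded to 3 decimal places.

%ΔQ = (18760 − 22000) / [(22000 + 18760)/2] = -3240/20380 = -0.158979…
%ΔP = (14.2 − 11.9) / [(11.9 + 14.2)/2] = 2.3/13.05 = 0.176245…
Arc Ed = %ΔQ / %ΔP = (-3240/20380) / (2.3/13.05) = -0.90203…

-0.902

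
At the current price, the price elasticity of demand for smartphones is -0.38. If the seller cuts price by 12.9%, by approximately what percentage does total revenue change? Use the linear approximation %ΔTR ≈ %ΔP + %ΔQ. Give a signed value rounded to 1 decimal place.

-8.0%

%ΔQ ≈ Ed × %ΔP = (-0.38) × (-12.9%) = +4.9020%
%ΔTR ≈ %ΔP + %ΔQ = (-12.9%) + (+4.9020%) = -7.9980%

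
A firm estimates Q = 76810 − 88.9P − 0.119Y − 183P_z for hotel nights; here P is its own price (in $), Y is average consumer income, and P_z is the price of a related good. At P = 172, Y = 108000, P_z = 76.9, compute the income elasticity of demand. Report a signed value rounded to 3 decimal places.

-0.372

At the given values, Q = 76810 − 88.9(172) − 0.119(108000) − 183(76.9) = 34594.5.
∂Q/∂Y = -0.119.
E = (-0.119) × (108000/34594.5) = -0.37150…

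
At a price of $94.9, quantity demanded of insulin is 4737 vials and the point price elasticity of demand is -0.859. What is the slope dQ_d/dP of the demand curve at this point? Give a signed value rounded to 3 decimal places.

-42.878

Ed = (dQ_d/dP)·(P/Q_d) ⇒ dQ_d/dP = Ed·Q_d/P = (-0.859)·4737/94.9 = -42.87758…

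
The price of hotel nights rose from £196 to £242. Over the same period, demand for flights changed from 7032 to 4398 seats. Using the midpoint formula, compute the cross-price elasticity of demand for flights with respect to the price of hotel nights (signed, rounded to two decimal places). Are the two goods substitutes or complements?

-2.19; complements

%ΔQ_{flights} = (4398 − 7032)/avg = -2634/5715 = -0.460892…
%ΔP_{hotel nights} = (242 − 196)/avg = 46/219 = 0.210045…
E_cross = (-2634/5715) / (46/219) = -2.1942…
E_cross < 0 ⇒ the goods are complements.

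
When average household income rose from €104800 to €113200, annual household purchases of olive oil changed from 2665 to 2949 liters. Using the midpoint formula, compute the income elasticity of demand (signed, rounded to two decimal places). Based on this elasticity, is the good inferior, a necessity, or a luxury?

1.31; luxury

%ΔQ = (2949 − 2665)/[( 2665 + 2949)/2] = 284/2807 = 0.101175…
%ΔIncome = (113200 − 104800)/[( 104800 + 113200)/2] = 8400/109000 = 0.077064…
E_income = (284/2807) / (8400/109000) = 1.3128…
E_income > 1 ⇒ normal good, luxury.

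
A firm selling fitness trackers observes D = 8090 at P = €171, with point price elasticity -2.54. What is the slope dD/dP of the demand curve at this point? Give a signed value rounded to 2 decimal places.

-120.17

Ed = (dD/dP)·(P/D) ⇒ dD/dP = Ed·D/P = (-2.54)·8090/171 = -120.1672…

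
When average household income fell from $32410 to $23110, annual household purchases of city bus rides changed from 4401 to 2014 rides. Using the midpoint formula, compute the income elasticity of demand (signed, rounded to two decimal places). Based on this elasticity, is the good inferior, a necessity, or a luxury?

2.22; luxury

%ΔQ = (2014 − 4401)/[( 4401 + 2014)/2] = -2387/3207.5 = -0.744193…
%ΔIncome = (23110 − 32410)/[( 32410 + 23110)/2] = -9300/27760 = -0.335014…
E_income = (-2387/3207.5) / (-9300/27760) = 2.2213…
E_income > 1 ⇒ normal good, luxury.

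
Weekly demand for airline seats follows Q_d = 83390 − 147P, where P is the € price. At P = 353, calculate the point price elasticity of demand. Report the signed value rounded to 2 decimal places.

-1.65

dQ_d/dP = −147. At P = 353, Q_d = 83390 − 147(353) = 31499.
Ed = (dQ_d/dP)·(P/Q_d) = −147 × (353/31499) = -1.6473…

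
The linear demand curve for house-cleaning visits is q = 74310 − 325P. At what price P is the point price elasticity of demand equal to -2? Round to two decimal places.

Ed = −325P/(74310 − 325P). Set this equal to -2:
325P = 2·(74310 − 325P) ⇒ 325P(1 + 2) = 2·74310
P = 2·74310 / (325·3) = 152.4307…

152.43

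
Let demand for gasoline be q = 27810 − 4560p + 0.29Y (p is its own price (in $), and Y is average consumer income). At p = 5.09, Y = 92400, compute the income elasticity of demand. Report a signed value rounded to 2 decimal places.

At the given values, q = 27810 − 4560(5.09) + 0.29(92400) = 31395.6.
∂q/∂Y = 0.29.
E = (0.29) × (92400/31395.6) = 0.8534…

0.85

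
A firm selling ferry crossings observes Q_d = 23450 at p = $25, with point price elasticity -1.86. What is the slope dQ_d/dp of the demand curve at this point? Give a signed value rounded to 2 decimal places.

-1744.68

Ed = (dQ_d/dp)·(p/Q_d) ⇒ dQ_d/dp = Ed·Q_d/p = (-1.86)·23450/25 = -1744.68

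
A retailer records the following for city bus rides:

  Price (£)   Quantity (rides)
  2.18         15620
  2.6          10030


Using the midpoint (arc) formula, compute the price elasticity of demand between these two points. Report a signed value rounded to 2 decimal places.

-2.48

%ΔQ = (10030 − 15620) / [(15620 + 10030)/2] = -5590/12825 = -0.435867…
%ΔP = (2.6 − 2.18) / [(2.18 + 2.6)/2] = 0.42/2.39 = 0.175732…
Arc Ed = %ΔQ / %ΔP = (-5590/12825) / (0.42/2.39) = -2.4802…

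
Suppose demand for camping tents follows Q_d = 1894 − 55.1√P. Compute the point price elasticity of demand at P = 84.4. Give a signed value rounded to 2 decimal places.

-0.18

dQ_d/dP = −55.1/(2√P) = -2.99882. At P = 84.4, Q_d = 1387.8.
Ed = (dQ_d/dP)·(P/Q_d) = (-2.99882) × (84.4/1387.8) = -0.1823…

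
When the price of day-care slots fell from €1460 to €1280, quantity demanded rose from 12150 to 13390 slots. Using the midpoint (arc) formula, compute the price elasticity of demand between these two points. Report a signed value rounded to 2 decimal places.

-0.74

%ΔQ = (13390 − 12150) / [(12150 + 13390)/2] = 1240/12770 = 0.097102…
%ΔP = (1280 − 1460) / [(1460 + 1280)/2] = -180/1370 = -0.131386…
Arc Ed = %ΔQ / %ΔP = (1240/12770) / (-180/1370) = -0.7390…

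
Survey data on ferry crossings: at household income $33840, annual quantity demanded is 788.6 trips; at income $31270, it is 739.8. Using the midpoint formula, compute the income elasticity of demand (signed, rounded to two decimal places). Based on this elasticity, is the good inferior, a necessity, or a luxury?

%ΔQ = (739.8 − 788.6)/[( 788.6 + 739.8)/2] = -48.8/764.2 = -0.063857…
%ΔIncome = (31270 − 33840)/[( 33840 + 31270)/2] = -2570/32555 = -0.078943…
E_income = (-48.8/764.2) / (-2570/32555) = 0.8089…
0 < E_income < 1 ⇒ normal good, necessity.

0.81; necessity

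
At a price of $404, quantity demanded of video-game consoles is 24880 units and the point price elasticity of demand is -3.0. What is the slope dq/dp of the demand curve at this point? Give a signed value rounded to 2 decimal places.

-184.75

Ed = (dq/dp)·(p/q) ⇒ dq/dp = Ed·q/p = (-3.0)·24880/404 = -184.7524…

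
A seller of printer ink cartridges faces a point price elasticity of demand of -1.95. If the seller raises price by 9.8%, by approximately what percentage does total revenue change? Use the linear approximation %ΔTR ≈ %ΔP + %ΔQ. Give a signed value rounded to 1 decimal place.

%ΔQ ≈ Ed × %ΔP = (-1.95) × (+9.8%) = -19.1100%
%ΔTR ≈ %ΔP + %ΔQ = (+9.8%) + (-19.1100%) = -9.3100%

-9.3%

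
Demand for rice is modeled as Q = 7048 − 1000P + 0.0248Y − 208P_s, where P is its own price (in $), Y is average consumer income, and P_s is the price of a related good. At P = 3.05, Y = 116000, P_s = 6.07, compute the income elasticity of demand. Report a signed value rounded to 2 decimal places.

0.51

At the given values, Q = 7048 − 1000(3.05) + 0.0248(116000) − 208(6.07) = 5612.24.
∂Q/∂Y = 0.0248.
E = (0.0248) × (116000/5612.24) = 0.5125…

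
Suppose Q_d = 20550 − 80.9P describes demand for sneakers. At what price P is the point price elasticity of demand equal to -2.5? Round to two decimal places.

181.44

Ed = −80.9P/(20550 − 80.9P). Set this equal to -2.5:
80.9P = 2.5·(20550 − 80.9P) ⇒ 80.9P(1 + 2.5) = 2.5·20550
P = 2.5·20550 / (80.9·3.5) = 181.4409…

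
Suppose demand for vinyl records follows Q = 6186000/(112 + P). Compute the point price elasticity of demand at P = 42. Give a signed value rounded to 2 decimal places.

dQ/dP = −6186000/(112 + P)² = -260.837. At P = 42, Q = 40168.8.
Ed = (dQ/dP)·(P/Q) = (-260.837) × (42/40168.8) = -0.2727…

-0.27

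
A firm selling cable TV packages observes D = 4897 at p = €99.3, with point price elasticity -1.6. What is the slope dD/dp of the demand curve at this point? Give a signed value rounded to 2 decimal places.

Ed = (dD/dp)·(p/D) ⇒ dD/dp = Ed·D/p = (-1.6)·4897/99.3 = -78.9043…

-78.90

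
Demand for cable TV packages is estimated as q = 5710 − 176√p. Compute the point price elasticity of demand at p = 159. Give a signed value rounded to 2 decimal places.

dq/dp = −176/(2√p) = -6.97885. At p = 159, q = 3490.72.
Ed = (dq/dp)·(p/q) = (-6.97885) × (159/3490.72) = -0.3178…

-0.32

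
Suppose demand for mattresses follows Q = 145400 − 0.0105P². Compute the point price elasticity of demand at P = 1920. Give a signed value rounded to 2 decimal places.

-0.73

dQ/dP = −2·0.0105·P = -40.32. At P = 1920, Q = 106692.8.
Ed = (dQ/dP)·(P/Q) = (-40.32) × (1920/106692.8) = -0.7255…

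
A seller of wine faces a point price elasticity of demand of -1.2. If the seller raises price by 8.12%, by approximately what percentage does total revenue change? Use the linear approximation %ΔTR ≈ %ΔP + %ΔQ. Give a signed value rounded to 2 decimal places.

%ΔQ ≈ Ed × %ΔP = (-1.2) × (+8.12%) = -9.7440%
%ΔTR ≈ %ΔP + %ΔQ = (+8.12%) + (-9.7440%) = -1.6240%

-1.62%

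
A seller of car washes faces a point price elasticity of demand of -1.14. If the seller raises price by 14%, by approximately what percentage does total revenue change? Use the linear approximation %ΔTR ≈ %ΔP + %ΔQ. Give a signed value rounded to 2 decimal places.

-1.96%

%ΔQ ≈ Ed × %ΔP = (-1.14) × (+14%) = -15.9600%
%ΔTR ≈ %ΔP + %ΔQ = (+14%) + (-15.9600%) = -1.9600%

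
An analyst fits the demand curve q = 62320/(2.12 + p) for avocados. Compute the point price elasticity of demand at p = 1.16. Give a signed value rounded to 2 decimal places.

dq/dp = −62320/(2.12 + p)² = -5792.68. At p = 1.16, q = 19000.
Ed = (dq/dp)·(p/q) = (-5792.68) × (1.16/19000) = -0.3536…

-0.35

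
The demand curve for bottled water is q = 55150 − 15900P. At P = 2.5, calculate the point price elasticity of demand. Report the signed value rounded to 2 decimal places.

dq/dP = −15900. At P = 2.5, q = 55150 − 15900(2.5) = 15400.
Ed = (dq/dP)·(P/q) = −15900 × (2.5/15400) = -2.5811…

-2.58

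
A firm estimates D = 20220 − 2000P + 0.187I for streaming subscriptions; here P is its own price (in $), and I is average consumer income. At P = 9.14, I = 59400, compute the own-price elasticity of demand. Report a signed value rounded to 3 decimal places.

-1.401

At the given values, D = 20220 − 2000(9.14) + 0.187(59400) = 13047.8.
∂D/∂P = −2000.
E = (-2000) × (9.14/13047.8) = -1.40100…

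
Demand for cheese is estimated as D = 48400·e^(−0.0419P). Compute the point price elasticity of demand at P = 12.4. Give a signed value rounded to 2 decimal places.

-0.52

dD/dP = −0.0419·D = -1206.19. At P = 12.4, D = 28787.5.
Ed = (dD/dP)·(P/D) = (-1206.19) × (12.4/28787.5) = -0.5195…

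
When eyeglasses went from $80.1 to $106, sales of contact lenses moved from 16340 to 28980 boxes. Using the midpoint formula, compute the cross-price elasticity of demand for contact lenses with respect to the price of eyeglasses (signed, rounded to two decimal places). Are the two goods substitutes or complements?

%ΔQ_{contact lenses} = (28980 − 16340)/avg = 12640/22660 = 0.557811…
%ΔP_{eyeglasses} = (106 − 80.1)/avg = 25.9/93.05 = 0.278344…
E_cross = (12640/22660) / (25.9/93.05) = 2.0040…
E_cross > 0 ⇒ the goods are substitutes.

2.00; substitutes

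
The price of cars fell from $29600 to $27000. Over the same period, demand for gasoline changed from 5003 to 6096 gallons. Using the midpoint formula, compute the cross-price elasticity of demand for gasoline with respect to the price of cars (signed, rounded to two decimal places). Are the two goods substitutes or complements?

-2.14; complements

%ΔQ_{gasoline} = (6096 − 5003)/avg = 1093/5549.5 = 0.196954…
%ΔP_{cars} = (27000 − 29600)/avg = -2600/28300 = -0.091872…
E_cross = (1093/5549.5) / (-2600/28300) = -2.1437…
E_cross < 0 ⇒ the goods are complements.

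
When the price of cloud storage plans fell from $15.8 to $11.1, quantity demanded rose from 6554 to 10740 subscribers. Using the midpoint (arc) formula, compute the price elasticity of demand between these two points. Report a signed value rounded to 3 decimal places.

%ΔQ = (10740 − 6554) / [(6554 + 10740)/2] = 4186/8647 = 0.484098…
%ΔP = (11.1 − 15.8) / [(15.8 + 11.1)/2] = -4.7/13.45 = -0.349442…
Arc Ed = %ΔQ / %ΔP = (4186/8647) / (-4.7/13.45) = -1.38534…

-1.385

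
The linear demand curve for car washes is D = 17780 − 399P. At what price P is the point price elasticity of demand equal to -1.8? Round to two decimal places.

28.65

Ed = −399P/(17780 − 399P). Set this equal to -1.8:
399P = 1.8·(17780 − 399P) ⇒ 399P(1 + 1.8) = 1.8·17780
P = 1.8·17780 / (399·2.8) = 28.6466…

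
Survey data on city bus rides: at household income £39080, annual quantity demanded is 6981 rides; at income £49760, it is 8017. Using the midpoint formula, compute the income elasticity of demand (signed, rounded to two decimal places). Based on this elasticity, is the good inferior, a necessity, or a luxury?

0.57; necessity

%ΔQ = (8017 − 6981)/[( 6981 + 8017)/2] = 1036/7499 = 0.138151…
%ΔIncome = (49760 − 39080)/[( 39080 + 49760)/2] = 10680/44420 = 0.240432…
E_income = (1036/7499) / (10680/44420) = 0.5745…
0 < E_income < 1 ⇒ normal good, necessity.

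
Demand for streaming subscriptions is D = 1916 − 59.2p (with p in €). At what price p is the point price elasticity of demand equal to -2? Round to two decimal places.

Ed = −59.2p/(1916 − 59.2p). Set this equal to -2:
59.2p = 2·(1916 − 59.2p) ⇒ 59.2p(1 + 2) = 2·1916
p = 2·1916 / (59.2·3) = 21.5765…

21.58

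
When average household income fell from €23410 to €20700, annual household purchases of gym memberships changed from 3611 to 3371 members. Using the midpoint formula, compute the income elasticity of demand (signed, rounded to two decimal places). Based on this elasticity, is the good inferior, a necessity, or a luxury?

%ΔQ = (3371 − 3611)/[( 3611 + 3371)/2] = -240/3491 = -0.068748…
%ΔIncome = (20700 − 23410)/[( 23410 + 20700)/2] = -2710/22055 = -0.122874…
E_income = (-240/3491) / (-2710/22055) = 0.5594…
0 < E_income < 1 ⇒ normal good, necessity.

0.56; necessity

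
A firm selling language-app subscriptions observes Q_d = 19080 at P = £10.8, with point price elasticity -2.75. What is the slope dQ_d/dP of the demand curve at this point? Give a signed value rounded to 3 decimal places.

Ed = (dQ_d/dP)·(P/Q_d) ⇒ dQ_d/dP = Ed·Q_d/P = (-2.75)·19080/10.8 = -4858.33333…

-4858.333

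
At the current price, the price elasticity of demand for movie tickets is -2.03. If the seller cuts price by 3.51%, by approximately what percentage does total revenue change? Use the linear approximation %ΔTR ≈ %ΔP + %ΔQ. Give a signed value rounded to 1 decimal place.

+3.6%

%ΔQ ≈ Ed × %ΔP = (-2.03) × (-3.51%) = +7.1253%
%ΔTR ≈ %ΔP + %ΔQ = (-3.51%) + (+7.1253%) = +3.6153%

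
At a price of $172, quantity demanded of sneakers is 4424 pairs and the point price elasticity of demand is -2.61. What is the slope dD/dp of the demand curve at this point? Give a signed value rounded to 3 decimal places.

-67.132

Ed = (dD/dp)·(p/D) ⇒ dD/dp = Ed·D/p = (-2.61)·4424/172 = -67.13162…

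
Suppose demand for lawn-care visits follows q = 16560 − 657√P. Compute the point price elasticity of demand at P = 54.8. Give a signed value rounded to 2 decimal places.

-0.21

dq/dP = −657/(2√P) = -44.3757. At P = 54.8, q = 11696.4.
Ed = (dq/dP)·(P/q) = (-44.3757) × (54.8/11696.4) = -0.2079…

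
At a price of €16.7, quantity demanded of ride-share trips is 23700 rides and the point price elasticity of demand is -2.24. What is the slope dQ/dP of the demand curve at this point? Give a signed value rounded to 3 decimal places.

Ed = (dQ/dP)·(P/Q) ⇒ dQ/dP = Ed·Q/P = (-2.24)·23700/16.7 = -3178.92215…

-3178.922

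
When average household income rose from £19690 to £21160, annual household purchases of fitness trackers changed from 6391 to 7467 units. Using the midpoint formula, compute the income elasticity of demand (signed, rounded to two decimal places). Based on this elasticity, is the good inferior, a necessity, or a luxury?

2.16; luxury

%ΔQ = (7467 − 6391)/[( 6391 + 7467)/2] = 1076/6929 = 0.155289…
%ΔIncome = (21160 − 19690)/[( 19690 + 21160)/2] = 1470/20425 = 0.071970…
E_income = (1076/6929) / (1470/20425) = 2.1576…
E_income > 1 ⇒ normal good, luxury.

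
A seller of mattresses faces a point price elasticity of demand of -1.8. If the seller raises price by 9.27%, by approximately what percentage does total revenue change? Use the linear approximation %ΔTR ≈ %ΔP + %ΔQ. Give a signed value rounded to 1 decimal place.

%ΔQ ≈ Ed × %ΔP = (-1.8) × (+9.27%) = -16.6860%
%ΔTR ≈ %ΔP + %ΔQ = (+9.27%) + (-16.6860%) = -7.4160%

-7.4%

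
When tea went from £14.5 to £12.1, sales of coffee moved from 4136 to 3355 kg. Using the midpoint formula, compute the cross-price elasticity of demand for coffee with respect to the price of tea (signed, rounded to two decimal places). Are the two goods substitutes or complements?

1.16; substitutes

%ΔQ_{coffee} = (3355 − 4136)/avg = -781/3745.5 = -0.208516…
%ΔP_{tea} = (12.1 − 14.5)/avg = -2.4/13.3 = -0.180451…
E_cross = (-781/3745.5) / (-2.4/13.3) = 1.1555…
E_cross > 0 ⇒ the goods are substitutes.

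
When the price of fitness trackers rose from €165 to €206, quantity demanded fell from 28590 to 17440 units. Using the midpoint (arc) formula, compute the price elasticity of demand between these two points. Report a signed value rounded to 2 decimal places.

-2.19

%ΔQ = (17440 − 28590) / [(28590 + 17440)/2] = -11150/23015 = -0.484466…
%ΔP = (206 − 165) / [(165 + 206)/2] = 41/185.5 = 0.221024…
Arc Ed = %ΔQ / %ΔP = (-11150/23015) / (41/185.5) = -2.1919…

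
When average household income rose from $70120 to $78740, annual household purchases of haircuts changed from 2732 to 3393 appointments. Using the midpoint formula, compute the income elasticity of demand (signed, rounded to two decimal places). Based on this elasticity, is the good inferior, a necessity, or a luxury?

%ΔQ = (3393 − 2732)/[( 2732 + 3393)/2] = 661/3062.5 = 0.215836…
%ΔIncome = (78740 − 70120)/[( 70120 + 78740)/2] = 8620/74430 = 0.115813…
E_income = (661/3062.5) / (8620/74430) = 1.8636…
E_income > 1 ⇒ normal good, luxury.

1.86; luxury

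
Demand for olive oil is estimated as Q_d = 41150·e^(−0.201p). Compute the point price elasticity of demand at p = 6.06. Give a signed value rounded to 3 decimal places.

dQ_d/dp = −0.201·Q_d = -2446.63. At p = 6.06, Q_d = 12172.3.
Ed = (dQ_d/dp)·(p/Q_d) = (-2446.63) × (6.06/12172.3) = -1.21806

-1.218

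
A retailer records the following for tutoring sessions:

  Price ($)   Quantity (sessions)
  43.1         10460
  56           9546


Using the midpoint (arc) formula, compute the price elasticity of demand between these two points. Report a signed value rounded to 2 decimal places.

%ΔQ = (9546 − 10460) / [(10460 + 9546)/2] = -914/10003 = -0.091372…
%ΔP = (56 − 43.1) / [(43.1 + 56)/2] = 12.9/49.55 = 0.260343…
Arc Ed = %ΔQ / %ΔP = (-914/10003) / (12.9/49.55) = -0.3509…

-0.35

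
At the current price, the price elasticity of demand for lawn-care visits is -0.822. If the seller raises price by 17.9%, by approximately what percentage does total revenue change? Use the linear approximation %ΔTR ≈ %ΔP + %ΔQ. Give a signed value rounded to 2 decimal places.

+3.19%

%ΔQ ≈ Ed × %ΔP = (-0.822) × (+17.9%) = -14.7138%
%ΔTR ≈ %ΔP + %ΔQ = (+17.9%) + (-14.7138%) = +3.1862%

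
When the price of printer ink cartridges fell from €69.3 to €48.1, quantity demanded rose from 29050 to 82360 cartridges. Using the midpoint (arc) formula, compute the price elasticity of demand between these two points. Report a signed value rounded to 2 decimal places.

%ΔQ = (82360 − 29050) / [(29050 + 82360)/2] = 53310/55705 = 0.957005…
%ΔP = (48.1 − 69.3) / [(69.3 + 48.1)/2] = -21.2/58.7 = -0.361158…
Arc Ed = %ΔQ / %ΔP = (53310/55705) / (-21.2/58.7) = -2.6498…

-2.65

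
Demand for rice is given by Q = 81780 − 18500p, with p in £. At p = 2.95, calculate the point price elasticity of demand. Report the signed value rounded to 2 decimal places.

dQ/dp = −18500. At p = 2.95, Q = 81780 − 18500(2.95) = 27205.
Ed = (dQ/dp)·(p/Q) = −18500 × (2.95/27205) = -2.0060…

-2.01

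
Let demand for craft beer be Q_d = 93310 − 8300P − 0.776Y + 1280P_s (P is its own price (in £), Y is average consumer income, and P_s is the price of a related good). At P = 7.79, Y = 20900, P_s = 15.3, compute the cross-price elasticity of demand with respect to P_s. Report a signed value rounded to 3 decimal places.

At the given values, Q_d = 93310 − 8300(7.79) − 0.776(20900) + 1280(15.3) = 32018.6.
∂Q_d/∂P_s = 1280.
E = (1280) × (15.3/32018.6) = 0.61164…

0.612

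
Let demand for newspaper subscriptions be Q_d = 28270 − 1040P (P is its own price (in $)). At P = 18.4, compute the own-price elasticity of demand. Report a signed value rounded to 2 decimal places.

-2.10

At the given values, Q_d = 28270 − 1040(18.4) = 9134.
∂Q_d/∂P = −1040.
E = (-1040) × (18.4/9134) = -2.0950…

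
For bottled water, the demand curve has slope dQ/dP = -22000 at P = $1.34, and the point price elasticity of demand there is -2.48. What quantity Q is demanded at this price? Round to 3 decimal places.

Ed = (dQ/dP)·(P/Q) ⇒ Q = (dQ/dP)·P/Ed = (-22000)·1.34/(-2.48) = 11887.09677…

11887.097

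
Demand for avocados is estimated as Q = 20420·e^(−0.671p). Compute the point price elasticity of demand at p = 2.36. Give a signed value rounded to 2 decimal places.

-1.58

dQ/dp = −0.671·Q = -2812.2. At p = 2.36, Q = 4191.06.
Ed = (dQ/dp)·(p/Q) = (-2812.2) × (2.36/4191.06) = -1.5835…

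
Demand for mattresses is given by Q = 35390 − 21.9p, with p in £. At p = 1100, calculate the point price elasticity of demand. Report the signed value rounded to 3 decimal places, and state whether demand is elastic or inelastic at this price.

-2.132; elastic

dQ/dp = −21.9. At p = 1100, Q = 35390 − 21.9(1100) = 11300.
Ed = (dQ/dp)·(p/Q) = −21.9 × (1100/11300) = -2.13185…
|Ed| = 2.132 > 1, so demand is elastic.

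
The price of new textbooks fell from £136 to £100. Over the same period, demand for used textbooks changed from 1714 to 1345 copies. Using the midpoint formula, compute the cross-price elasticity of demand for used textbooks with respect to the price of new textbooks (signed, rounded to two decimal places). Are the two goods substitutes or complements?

0.79; substitutes

%ΔQ_{used textbooks} = (1345 − 1714)/avg = -369/1529.5 = -0.241255…
%ΔP_{new textbooks} = (100 − 136)/avg = -36/118 = -0.305084…
E_cross = (-369/1529.5) / (-36/118) = 0.7907…
E_cross > 0 ⇒ the goods are substitutes.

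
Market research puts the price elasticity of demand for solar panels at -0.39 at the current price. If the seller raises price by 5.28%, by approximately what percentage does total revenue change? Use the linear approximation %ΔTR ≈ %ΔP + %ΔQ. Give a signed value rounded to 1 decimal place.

%ΔQ ≈ Ed × %ΔP = (-0.39) × (+5.28%) = -2.0592%
%ΔTR ≈ %ΔP + %ΔQ = (+5.28%) + (-2.0592%) = +3.2208%

+3.2%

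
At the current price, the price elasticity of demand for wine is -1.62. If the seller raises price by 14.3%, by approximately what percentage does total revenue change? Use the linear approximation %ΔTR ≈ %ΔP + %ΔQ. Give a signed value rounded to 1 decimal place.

-8.9%

%ΔQ ≈ Ed × %ΔP = (-1.62) × (+14.3%) = -23.1660%
%ΔTR ≈ %ΔP + %ΔQ = (+14.3%) + (-23.1660%) = -8.8660%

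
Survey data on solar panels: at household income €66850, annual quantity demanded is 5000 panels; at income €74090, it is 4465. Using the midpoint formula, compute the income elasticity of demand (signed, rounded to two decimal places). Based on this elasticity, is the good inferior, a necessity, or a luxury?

-1.10; inferior

%ΔQ = (4465 − 5000)/[( 5000 + 4465)/2] = -535/4732.5 = -0.113048…
%ΔIncome = (74090 − 66850)/[( 66850 + 74090)/2] = 7240/70470 = 0.102738…
E_income = (-535/4732.5) / (7240/70470) = -1.1003…
E_income < 0 ⇒ inferior good.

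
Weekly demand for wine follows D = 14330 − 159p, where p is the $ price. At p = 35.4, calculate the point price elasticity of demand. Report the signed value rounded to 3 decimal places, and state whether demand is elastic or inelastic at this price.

-0.647; inelastic

dD/dp = −159. At p = 35.4, D = 14330 − 159(35.4) = 8701.4.
Ed = (dD/dp)·(p/D) = −159 × (35.4/8701.4) = -0.64686…
|Ed| = 0.647 < 1, so demand is inelastic.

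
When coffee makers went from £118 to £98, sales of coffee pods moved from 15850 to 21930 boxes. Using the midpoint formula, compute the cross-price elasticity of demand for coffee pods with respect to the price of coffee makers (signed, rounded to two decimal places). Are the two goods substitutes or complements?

-1.74; complements

%ΔQ_{coffee pods} = (21930 − 15850)/avg = 6080/18890 = 0.321863…
%ΔP_{coffee makers} = (98 − 118)/avg = -20/108 = -0.185185…
E_cross = (6080/18890) / (-20/108) = -1.7380…
E_cross < 0 ⇒ the goods are complements.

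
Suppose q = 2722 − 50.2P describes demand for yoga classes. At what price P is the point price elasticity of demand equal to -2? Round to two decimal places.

36.15

Ed = −50.2P/(2722 − 50.2P). Set this equal to -2:
50.2P = 2·(2722 − 50.2P) ⇒ 50.2P(1 + 2) = 2·2722
P = 2·2722 / (50.2·3) = 36.1487…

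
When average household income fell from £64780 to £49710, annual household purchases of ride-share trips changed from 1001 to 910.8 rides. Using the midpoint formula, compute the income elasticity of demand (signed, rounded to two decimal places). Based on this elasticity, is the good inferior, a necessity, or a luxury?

0.36; necessity

%ΔQ = (910.8 − 1001)/[( 1001 + 910.8)/2] = -90.2/955.9 = -0.094361…
%ΔIncome = (49710 − 64780)/[( 64780 + 49710)/2] = -15070/57245 = -0.263254…
E_income = (-90.2/955.9) / (-15070/57245) = 0.3584…
0 < E_income < 1 ⇒ normal good, necessity.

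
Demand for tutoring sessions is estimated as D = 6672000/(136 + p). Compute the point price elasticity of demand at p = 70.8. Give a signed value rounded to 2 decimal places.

dD/dp = −6672000/(136 + p)² = -156.011. At p = 70.8, D = 32263.1.
Ed = (dD/dp)·(p/D) = (-156.011) × (70.8/32263.1) = -0.3423…

-0.34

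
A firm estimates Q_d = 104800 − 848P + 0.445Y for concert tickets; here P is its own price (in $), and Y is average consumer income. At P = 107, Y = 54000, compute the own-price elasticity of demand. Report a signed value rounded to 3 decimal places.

At the given values, Q_d = 104800 − 848(107) + 0.445(54000) = 38094.
∂Q_d/∂P = −848.
E = (-848) × (107/38094) = -2.38189…

-2.382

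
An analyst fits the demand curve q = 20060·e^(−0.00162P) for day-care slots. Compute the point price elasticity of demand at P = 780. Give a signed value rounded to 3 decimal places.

dq/dP = −0.00162·q = -9.18484. At P = 780, q = 5669.65.
Ed = (dq/dP)·(P/q) = (-9.18484) × (780/5669.65) = -1.2636

-1.264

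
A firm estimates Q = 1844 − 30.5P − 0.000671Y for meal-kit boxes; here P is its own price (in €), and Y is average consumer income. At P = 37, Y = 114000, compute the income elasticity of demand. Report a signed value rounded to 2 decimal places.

-0.12

At the given values, Q = 1844 − 30.5(37) − 0.000671(114000) = 639.006.
∂Q/∂Y = -0.000671.
E = (-0.000671) × (114000/639.006) = -0.1197…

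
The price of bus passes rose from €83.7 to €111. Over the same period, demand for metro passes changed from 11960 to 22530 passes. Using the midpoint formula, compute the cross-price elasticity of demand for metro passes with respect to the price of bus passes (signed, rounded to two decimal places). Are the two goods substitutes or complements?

2.19; substitutes

%ΔQ_{metro passes} = (22530 − 11960)/avg = 10570/17245 = 0.612931…
%ΔP_{bus passes} = (111 − 83.7)/avg = 27.3/97.35 = 0.280431…
E_cross = (10570/17245) / (27.3/97.35) = 2.1856…
E_cross > 0 ⇒ the goods are substitutes.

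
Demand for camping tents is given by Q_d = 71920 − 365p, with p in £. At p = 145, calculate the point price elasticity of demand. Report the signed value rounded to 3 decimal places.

-2.786

dQ_d/dp = −365. At p = 145, Q_d = 71920 − 365(145) = 18995.
Ed = (dQ_d/dp)·(p/Q_d) = −365 × (145/18995) = -2.78625…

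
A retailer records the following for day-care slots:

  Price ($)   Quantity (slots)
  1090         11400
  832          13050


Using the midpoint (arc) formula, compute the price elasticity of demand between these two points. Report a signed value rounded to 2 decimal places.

%ΔQ = (13050 − 11400) / [(11400 + 13050)/2] = 1650/12225 = 0.134969…
%ΔP = (832 − 1090) / [(1090 + 832)/2] = -258/961 = -0.268470…
Arc Ed = %ΔQ / %ΔP = (1650/12225) / (-258/961) = -0.5027…

-0.50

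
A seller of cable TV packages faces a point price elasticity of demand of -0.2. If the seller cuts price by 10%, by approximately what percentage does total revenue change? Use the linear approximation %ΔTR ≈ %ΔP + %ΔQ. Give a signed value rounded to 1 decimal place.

%ΔQ ≈ Ed × %ΔP = (-0.2) × (-10%) = +2.0000%
%ΔTR ≈ %ΔP + %ΔQ = (-10%) + (+2.0000%) = -8.0000%

-8.0%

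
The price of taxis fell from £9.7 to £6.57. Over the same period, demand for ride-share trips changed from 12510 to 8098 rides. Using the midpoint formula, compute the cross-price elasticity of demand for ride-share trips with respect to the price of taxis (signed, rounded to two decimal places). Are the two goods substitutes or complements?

1.11; substitutes

%ΔQ_{ride-share trips} = (8098 − 12510)/avg = -4412/10304 = -0.428183…
%ΔP_{taxis} = (6.57 − 9.7)/avg = -3.13/8.135 = -0.384757…
E_cross = (-4412/10304) / (-3.13/8.135) = 1.1128…
E_cross > 0 ⇒ the goods are substitutes.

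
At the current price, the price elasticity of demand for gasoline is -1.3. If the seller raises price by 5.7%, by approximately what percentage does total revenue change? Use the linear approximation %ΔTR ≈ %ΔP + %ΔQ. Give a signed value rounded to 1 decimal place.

%ΔQ ≈ Ed × %ΔP = (-1.3) × (+5.7%) = -7.4100%
%ΔTR ≈ %ΔP + %ΔQ = (+5.7%) + (-7.4100%) = -1.7100%

-1.7%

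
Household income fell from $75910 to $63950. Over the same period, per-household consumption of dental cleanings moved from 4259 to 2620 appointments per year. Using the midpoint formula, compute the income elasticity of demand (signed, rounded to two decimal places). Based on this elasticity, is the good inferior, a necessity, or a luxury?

2.79; luxury

%ΔQ = (2620 − 4259)/[( 4259 + 2620)/2] = -1639/3439.5 = -0.476522…
%ΔIncome = (63950 − 75910)/[( 75910 + 63950)/2] = -11960/69930 = -0.171028…
E_income = (-1639/3439.5) / (-11960/69930) = 2.7862…
E_income > 1 ⇒ normal good, luxury.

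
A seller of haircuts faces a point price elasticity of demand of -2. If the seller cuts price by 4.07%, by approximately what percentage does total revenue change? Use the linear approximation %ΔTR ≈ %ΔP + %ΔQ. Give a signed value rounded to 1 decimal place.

+4.1%

%ΔQ ≈ Ed × %ΔP = (-2) × (-4.07%) = +8.1400%
%ΔTR ≈ %ΔP + %ΔQ = (-4.07%) + (+8.1400%) = +4.0700%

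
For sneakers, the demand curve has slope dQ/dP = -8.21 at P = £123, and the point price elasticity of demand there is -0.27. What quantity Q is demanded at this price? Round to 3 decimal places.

3740.111

Ed = (dQ/dP)·(P/Q) ⇒ Q = (dQ/dP)·P/Ed = (-8.21)·123/(-0.27) = 3740.11111…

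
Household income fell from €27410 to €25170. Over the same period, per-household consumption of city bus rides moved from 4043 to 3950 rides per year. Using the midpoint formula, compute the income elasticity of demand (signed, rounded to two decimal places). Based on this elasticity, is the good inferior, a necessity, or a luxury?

0.27; necessity

%ΔQ = (3950 − 4043)/[( 4043 + 3950)/2] = -93/3996.5 = -0.023270…
%ΔIncome = (25170 − 27410)/[( 27410 + 25170)/2] = -2240/26290 = -0.085203…
E_income = (-93/3996.5) / (-2240/26290) = 0.2731…
0 < E_income < 1 ⇒ normal good, necessity.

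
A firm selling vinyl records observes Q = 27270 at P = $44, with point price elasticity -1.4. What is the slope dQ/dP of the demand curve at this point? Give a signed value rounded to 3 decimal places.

Ed = (dQ/dP)·(P/Q) ⇒ dQ/dP = Ed·Q/P = (-1.4)·27270/44 = -867.68181…

-867.682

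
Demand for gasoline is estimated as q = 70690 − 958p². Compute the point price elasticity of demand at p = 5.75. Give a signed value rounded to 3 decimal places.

-1.624

dq/dp = −2·958·p = -11017. At p = 5.75, q = 39016.125.
Ed = (dq/dp)·(p/q) = (-11017) × (5.75/39016.125) = -1.62362…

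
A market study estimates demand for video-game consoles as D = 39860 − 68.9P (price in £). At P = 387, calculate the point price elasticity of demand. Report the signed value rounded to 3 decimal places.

-2.021

dD/dP = −68.9. At P = 387, D = 39860 − 68.9(387) = 13195.7.
Ed = (dD/dP)·(P/D) = −68.9 × (387/13195.7) = -2.02068…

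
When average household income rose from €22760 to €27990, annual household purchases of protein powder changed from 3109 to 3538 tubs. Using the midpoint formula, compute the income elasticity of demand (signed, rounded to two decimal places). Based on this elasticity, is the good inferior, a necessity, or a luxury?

0.63; necessity

%ΔQ = (3538 − 3109)/[( 3109 + 3538)/2] = 429/3323.5 = 0.129080…
%ΔIncome = (27990 − 22760)/[( 22760 + 27990)/2] = 5230/25375 = 0.206108…
E_income = (429/3323.5) / (5230/25375) = 0.6262…
0 < E_income < 1 ⇒ normal good, necessity.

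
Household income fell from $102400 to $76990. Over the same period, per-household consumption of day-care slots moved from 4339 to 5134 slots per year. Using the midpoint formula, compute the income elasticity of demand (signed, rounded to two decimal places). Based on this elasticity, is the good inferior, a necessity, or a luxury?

-0.59; inferior

%ΔQ = (5134 − 4339)/[( 4339 + 5134)/2] = 795/4736.5 = 0.167845…
%ΔIncome = (76990 − 102400)/[( 102400 + 76990)/2] = -25410/89695 = -0.283293…
E_income = (795/4736.5) / (-25410/89695) = -0.5924…
E_income < 0 ⇒ inferior good.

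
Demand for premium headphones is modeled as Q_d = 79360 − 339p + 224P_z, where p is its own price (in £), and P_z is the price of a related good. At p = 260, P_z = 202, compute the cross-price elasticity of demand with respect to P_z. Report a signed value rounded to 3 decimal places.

At the given values, Q_d = 79360 − 339(260) + 224(202) = 36468.
∂Q_d/∂P_z = 224.
E = (224) × (202/36468) = 1.24075…

1.241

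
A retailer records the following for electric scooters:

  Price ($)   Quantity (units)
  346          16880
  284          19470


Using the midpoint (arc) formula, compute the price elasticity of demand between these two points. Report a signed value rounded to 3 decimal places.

-0.724

%ΔQ = (19470 − 16880) / [(16880 + 19470)/2] = 2590/18175 = 0.142503…
%ΔP = (284 − 346) / [(346 + 284)/2] = -62/315 = -0.196825…
Arc Ed = %ΔQ / %ΔP = (2590/18175) / (-62/315) = -0.72400…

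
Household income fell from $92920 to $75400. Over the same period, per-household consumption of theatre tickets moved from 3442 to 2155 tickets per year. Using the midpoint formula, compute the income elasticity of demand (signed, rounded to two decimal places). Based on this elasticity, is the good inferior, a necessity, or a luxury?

%ΔQ = (2155 − 3442)/[( 3442 + 2155)/2] = -1287/2798.5 = -0.459889…
%ΔIncome = (75400 − 92920)/[( 92920 + 75400)/2] = -17520/84160 = -0.208174…
E_income = (-1287/2798.5) / (-17520/84160) = 2.2091…
E_income > 1 ⇒ normal good, luxury.

2.21; luxury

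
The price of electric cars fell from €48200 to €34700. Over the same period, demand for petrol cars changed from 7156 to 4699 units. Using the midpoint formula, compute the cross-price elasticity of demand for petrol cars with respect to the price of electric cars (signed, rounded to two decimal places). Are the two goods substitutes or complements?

1.27; substitutes

%ΔQ_{petrol cars} = (4699 − 7156)/avg = -2457/5927.5 = -0.414508…
%ΔP_{electric cars} = (34700 − 48200)/avg = -13500/41450 = -0.325693…
E_cross = (-2457/5927.5) / (-13500/41450) = 1.2726…
E_cross > 0 ⇒ the goods are substitutes.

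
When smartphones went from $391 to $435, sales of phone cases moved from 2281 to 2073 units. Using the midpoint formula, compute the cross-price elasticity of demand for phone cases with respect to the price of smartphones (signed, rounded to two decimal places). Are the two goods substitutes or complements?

%ΔQ_{phone cases} = (2073 − 2281)/avg = -208/2177 = -0.095544…
%ΔP_{smartphones} = (435 − 391)/avg = 44/413 = 0.106537…
E_cross = (-208/2177) / (44/413) = -0.8968…
E_cross < 0 ⇒ the goods are complements.

-0.90; complements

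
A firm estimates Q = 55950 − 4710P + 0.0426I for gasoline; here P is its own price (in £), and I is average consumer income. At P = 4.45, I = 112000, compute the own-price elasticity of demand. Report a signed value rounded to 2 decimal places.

-0.53

At the given values, Q = 55950 − 4710(4.45) + 0.0426(112000) = 39761.7.
∂Q/∂P = −4710.
E = (-4710) × (4.45/39761.7) = -0.5271…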